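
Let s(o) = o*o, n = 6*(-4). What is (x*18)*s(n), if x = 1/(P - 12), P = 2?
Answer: -5184/5 ≈ -1036.8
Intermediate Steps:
n = -24
s(o) = o²
x = -⅒ (x = 1/(2 - 12) = 1/(-10) = -⅒ ≈ -0.10000)
(x*18)*s(n) = -⅒*18*(-24)² = -9/5*576 = -5184/5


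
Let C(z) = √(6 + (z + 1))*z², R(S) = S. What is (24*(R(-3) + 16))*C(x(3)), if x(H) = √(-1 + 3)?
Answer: 624*√(7 + √2) ≈ 1810.1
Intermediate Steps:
x(H) = √2
C(z) = z²*√(7 + z) (C(z) = √(6 + (1 + z))*z² = √(7 + z)*z² = z²*√(7 + z))
(24*(R(-3) + 16))*C(x(3)) = (24*(-3 + 16))*((√2)²*√(7 + √2)) = (24*13)*(2*√(7 + √2)) = 312*(2*√(7 + √2)) = 624*√(7 + √2)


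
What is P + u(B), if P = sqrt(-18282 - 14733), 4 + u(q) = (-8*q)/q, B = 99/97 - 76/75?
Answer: -12 + I*sqrt(33015) ≈ -12.0 + 181.7*I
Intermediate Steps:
B = 53/7275 (B = 99*(1/97) - 76*1/75 = 99/97 - 76/75 = 53/7275 ≈ 0.0072852)
u(q) = -12 (u(q) = -4 + (-8*q)/q = -4 - 8 = -12)
P = I*sqrt(33015) (P = sqrt(-33015) = I*sqrt(33015) ≈ 181.7*I)
P + u(B) = I*sqrt(33015) - 12 = -12 + I*sqrt(33015)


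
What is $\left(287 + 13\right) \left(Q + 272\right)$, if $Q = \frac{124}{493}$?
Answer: $\frac{40266000}{493} \approx 81676.0$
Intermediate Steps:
$Q = \frac{124}{493}$ ($Q = 124 \cdot \frac{1}{493} = \frac{124}{493} \approx 0.25152$)
$\left(287 + 13\right) \left(Q + 272\right) = \left(287 + 13\right) \left(\frac{124}{493} + 272\right) = 300 \cdot \frac{134220}{493} = \frac{40266000}{493}$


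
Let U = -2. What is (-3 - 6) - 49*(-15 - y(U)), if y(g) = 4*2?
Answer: 1118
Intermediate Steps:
y(g) = 8
(-3 - 6) - 49*(-15 - y(U)) = (-3 - 6) - 49*(-15 - 1*8) = -9 - 49*(-15 - 8) = -9 - 49*(-23) = -9 + 1127 = 1118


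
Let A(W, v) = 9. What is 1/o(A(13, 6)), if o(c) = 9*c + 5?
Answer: 1/86 ≈ 0.011628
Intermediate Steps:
o(c) = 5 + 9*c
1/o(A(13, 6)) = 1/(5 + 9*9) = 1/(5 + 81) = 1/86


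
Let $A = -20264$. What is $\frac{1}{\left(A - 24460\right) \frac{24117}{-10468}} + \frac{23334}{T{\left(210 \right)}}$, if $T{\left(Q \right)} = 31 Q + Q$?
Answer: $\frac{1048680247393}{302010438240} \approx 3.4723$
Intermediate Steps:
$T{\left(Q \right)} = 32 Q$
$\frac{1}{\left(A - 24460\right) \frac{24117}{-10468}} + \frac{23334}{T{\left(210 \right)}} = \frac{1}{\left(-20264 - 24460\right) \frac{24117}{-10468}} + \frac{23334}{32 \cdot 210} = \frac{1}{\left(-44724\right) 24117 \left(- \frac{1}{10468}\right)} + \frac{23334}{6720} = - \frac{1}{44724 \left(- \frac{24117}{10468}\right)} + 23334 \cdot \frac{1}{6720} = \left(- \frac{1}{44724}\right) \left(- \frac{10468}{24117}\right) + \frac{3889}{1120} = \frac{2617}{269652177} + \frac{3889}{1120} = \frac{1048680247393}{302010438240}$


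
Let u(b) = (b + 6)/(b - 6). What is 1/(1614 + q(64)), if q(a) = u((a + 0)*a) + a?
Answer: 2045/3433561 ≈ 0.00059559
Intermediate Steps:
u(b) = (6 + b)/(-6 + b)
q(a) = a + (6 + a**2)/(-6 + a**2) (q(a) = (6 + (a + 0)*a)/(-6 + (a + 0)*a) + a = (6 + a*a)/(-6 + a*a) + a = (6 + a**2)/(-6 + a**2) + a = a + (6 + a**2)/(-6 + a**2))
1/(1614 + q(64)) = 1/(1614 + (6 + 64**2 + 64*(-6 + 64**2))/(-6 + 64**2)) = 1/(1614 + (6 + 4096 + 64*(-6 + 4096))/(-6 + 4096)) = 1/(1614 + (6 + 4096 + 64*4090)/4090) = 1/(1614 + (6 + 4096 + 261760)/4090) = 1/(1614 + (1/4090)*265862) = 1/(1614 + 132931/2045) = 1/(3433561/2045) = 2045/3433561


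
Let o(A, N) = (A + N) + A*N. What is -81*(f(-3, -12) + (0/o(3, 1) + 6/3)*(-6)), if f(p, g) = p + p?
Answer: 1458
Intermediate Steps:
o(A, N) = A + N + A*N
f(p, g) = 2*p
-81*(f(-3, -12) + (0/o(3, 1) + 6/3)*(-6)) = -81*(2*(-3) + (0/(3 + 1 + 3*1) + 6/3)*(-6)) = -81*(-6 + (0/(3 + 1 + 3) + 6*(⅓))*(-6)) = -81*(-6 + (0/7 + 2)*(-6)) = -81*(-6 + (0*(⅐) + 2)*(-6)) = -81*(-6 + (0 + 2)*(-6)) = -81*(-6 + 2*(-6)) = -81*(-6 - 12) = -81*(-18) = 1458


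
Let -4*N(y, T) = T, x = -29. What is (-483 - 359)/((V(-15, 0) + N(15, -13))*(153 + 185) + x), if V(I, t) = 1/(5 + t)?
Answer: -8420/11371 ≈ -0.74048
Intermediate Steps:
N(y, T) = -T/4
(-483 - 359)/((V(-15, 0) + N(15, -13))*(153 + 185) + x) = (-483 - 359)/((1/(5 + 0) - ¼*(-13))*(153 + 185) - 29) = -842/((1/5 + 13/4)*338 - 29) = -842/((⅕ + 13/4)*338 - 29) = -842/((69/20)*338 - 29) = -842/(11661/10 - 29) = -842/11371/10 = -842*10/11371 = -8420/11371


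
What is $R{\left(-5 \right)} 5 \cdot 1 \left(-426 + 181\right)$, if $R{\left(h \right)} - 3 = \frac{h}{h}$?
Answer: $-4900$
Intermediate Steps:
$R{\left(h \right)} = 4$ ($R{\left(h \right)} = 3 + \frac{h}{h} = 3 + 1 = 4$)
$R{\left(-5 \right)} 5 \cdot 1 \left(-426 + 181\right) = 4 \cdot 5 \cdot 1 \left(-426 + 181\right) = 20 \cdot 1 \left(-245\right) = 20 \left(-245\right) = -4900$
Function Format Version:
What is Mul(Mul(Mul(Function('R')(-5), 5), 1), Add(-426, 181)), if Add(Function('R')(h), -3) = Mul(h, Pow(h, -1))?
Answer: -4900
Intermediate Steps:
Function('R')(h) = 4 (Function('R')(h) = Add(3, Mul(h, Pow(h, -1))) = Add(3, 1) = 4)
Mul(Mul(Mul(Function('R')(-5), 5), 1), Add(-426, 181)) = Mul(Mul(Mul(4, 5), 1), Add(-426, 181)) = Mul(Mul(20, 1), -245) = Mul(20, -245) = -4900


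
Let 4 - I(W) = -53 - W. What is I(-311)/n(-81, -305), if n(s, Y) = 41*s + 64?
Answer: 254/3257 ≈ 0.077986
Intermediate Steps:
I(W) = 57 + W (I(W) = 4 - (-53 - W) = 4 + (53 + W) = 57 + W)
n(s, Y) = 64 + 41*s
I(-311)/n(-81, -305) = (57 - 311)/(64 + 41*(-81)) = -254/(64 - 3321) = -254/(-3257) = -254*(-1/3257) = 254/3257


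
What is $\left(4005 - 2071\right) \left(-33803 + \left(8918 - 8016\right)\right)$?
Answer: $-63630534$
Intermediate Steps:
$\left(4005 - 2071\right) \left(-33803 + \left(8918 - 8016\right)\right) = 1934 \left(-33803 + 902\right) = 1934 \left(-32901\right) = -63630534$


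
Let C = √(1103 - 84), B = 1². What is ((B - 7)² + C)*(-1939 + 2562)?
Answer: 22428 + 623*√1019 ≈ 42315.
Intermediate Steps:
B = 1
C = √1019 ≈ 31.922
((B - 7)² + C)*(-1939 + 2562) = ((1 - 7)² + √1019)*(-1939 + 2562) = ((-6)² + √1019)*623 = (36 + √1019)*623 = 22428 + 623*√1019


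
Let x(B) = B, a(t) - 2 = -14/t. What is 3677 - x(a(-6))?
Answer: 11018/3 ≈ 3672.7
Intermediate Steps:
a(t) = 2 - 14/t
3677 - x(a(-6)) = 3677 - (2 - 14/(-6)) = 3677 - (2 - 14*(-⅙)) = 3677 - (2 + 7/3) = 3677 - 1*13/3 = 3677 - 13/3 = 11018/3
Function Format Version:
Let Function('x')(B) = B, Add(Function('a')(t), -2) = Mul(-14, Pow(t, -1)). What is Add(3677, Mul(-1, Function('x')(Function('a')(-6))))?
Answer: Rational(11018, 3) ≈ 3672.7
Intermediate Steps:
Function('a')(t) = Add(2, Mul(-14, Pow(t, -1)))
Add(3677, Mul(-1, Function('x')(Function('a')(-6)))) = Add(3677, Mul(-1, Add(2, Mul(-14, Pow(-6, -1))))) = Add(3677, Mul(-1, Add(2, Mul(-14, Rational(-1, 6))))) = Add(3677, Mul(-1, Add(2, Rational(7, 3)))) = Add(3677, Mul(-1, Rational(13, 3))) = Add(3677, Rational(-13, 3)) = Rational(11018, 3)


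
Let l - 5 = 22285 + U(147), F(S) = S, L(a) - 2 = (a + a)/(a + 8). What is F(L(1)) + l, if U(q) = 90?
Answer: 201440/9 ≈ 22382.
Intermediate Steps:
L(a) = 2 + 2*a/(8 + a) (L(a) = 2 + (a + a)/(a + 8) = 2 + (2*a)/(8 + a) = 2 + 2*a/(8 + a))
l = 22380 (l = 5 + (22285 + 90) = 5 + 22375 = 22380)
F(L(1)) + l = 4*(4 + 1)/(8 + 1) + 22380 = 4*5/9 + 22380 = 4*(1/9)*5 + 22380 = 20/9 + 22380 = 201440/9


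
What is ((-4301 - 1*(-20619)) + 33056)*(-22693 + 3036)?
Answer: -970544718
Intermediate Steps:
((-4301 - 1*(-20619)) + 33056)*(-22693 + 3036) = ((-4301 + 20619) + 33056)*(-19657) = (16318 + 33056)*(-19657) = 49374*(-19657) = -970544718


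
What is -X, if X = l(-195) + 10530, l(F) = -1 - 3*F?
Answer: -11114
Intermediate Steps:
X = 11114 (X = (-1 - 3*(-195)) + 10530 = (-1 + 585) + 10530 = 584 + 10530 = 11114)
-X = -1*11114 = -11114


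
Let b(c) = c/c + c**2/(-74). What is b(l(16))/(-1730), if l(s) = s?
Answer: 91/64010 ≈ 0.0014217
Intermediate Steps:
b(c) = 1 - c**2/74 (b(c) = 1 + c**2*(-1/74) = 1 - c**2/74)
b(l(16))/(-1730) = (1 - 1/74*16**2)/(-1730) = (1 - 1/74*256)*(-1/1730) = (1 - 128/37)*(-1/1730) = -91/37*(-1/1730) = 91/64010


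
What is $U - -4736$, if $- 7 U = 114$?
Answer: $\frac{33038}{7} \approx 4719.7$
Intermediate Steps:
$U = - \frac{114}{7}$ ($U = \left(- \frac{1}{7}\right) 114 = - \frac{114}{7} \approx -16.286$)
$U - -4736 = - \frac{114}{7} - -4736 = - \frac{114}{7} + 4736 = \frac{33038}{7}$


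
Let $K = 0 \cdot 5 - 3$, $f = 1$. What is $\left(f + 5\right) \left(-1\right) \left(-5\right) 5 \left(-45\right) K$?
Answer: $20250$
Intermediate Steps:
$K = -3$ ($K = 0 - 3 = -3$)
$\left(f + 5\right) \left(-1\right) \left(-5\right) 5 \left(-45\right) K = \left(1 + 5\right) \left(-1\right) \left(-5\right) 5 \left(-45\right) \left(-3\right) = 6 \left(-1\right) \left(-5\right) 5 \left(-45\right) \left(-3\right) = \left(-6\right) \left(-5\right) 5 \left(-45\right) \left(-3\right) = 30 \cdot 5 \left(-45\right) \left(-3\right) = 150 \left(-45\right) \left(-3\right) = \left(-6750\right) \left(-3\right) = 20250$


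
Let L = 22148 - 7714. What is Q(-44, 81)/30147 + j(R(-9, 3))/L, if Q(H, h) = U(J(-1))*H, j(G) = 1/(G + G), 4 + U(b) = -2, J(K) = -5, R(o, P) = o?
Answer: 22853407/2610850788 ≈ 0.0087532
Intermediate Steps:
U(b) = -6 (U(b) = -4 - 2 = -6)
L = 14434
j(G) = 1/(2*G)
Q(H, h) = -6*H
Q(-44, 81)/30147 + j(R(-9, 3))/L = -6*(-44)/30147 + ((½)/(-9))/14434 = 264*(1/30147) + ((½)*(-⅑))*(1/14434) = 88/10049 - 1/18*1/14434 = 88/10049 - 1/259812 = 22853407/2610850788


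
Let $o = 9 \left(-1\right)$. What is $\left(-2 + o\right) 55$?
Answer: $-605$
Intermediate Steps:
$o = -9$
$\left(-2 + o\right) 55 = \left(-2 - 9\right) 55 = \left(-11\right) 55 = -605$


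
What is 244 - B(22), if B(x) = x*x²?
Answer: -10404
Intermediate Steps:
B(x) = x³
244 - B(22) = 244 - 1*22³ = 244 - 1*10648 = 244 - 10648 = -10404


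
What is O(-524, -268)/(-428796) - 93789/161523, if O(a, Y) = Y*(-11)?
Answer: -1130347718/1923900453 ≈ -0.58753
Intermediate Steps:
O(a, Y) = -11*Y
O(-524, -268)/(-428796) - 93789/161523 = -11*(-268)/(-428796) - 93789/161523 = 2948*(-1/428796) - 93789*1/161523 = -737/107199 - 10421/17947 = -1130347718/1923900453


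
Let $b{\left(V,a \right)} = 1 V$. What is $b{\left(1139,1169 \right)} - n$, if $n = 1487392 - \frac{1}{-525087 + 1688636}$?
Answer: $- \frac{1729328191896}{1163549} \approx -1.4863 \cdot 10^{6}$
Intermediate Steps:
$b{\left(V,a \right)} = V$
$n = \frac{1730653474207}{1163549}$ ($n = 1487392 - \frac{1}{1163549} = \frac{1730653474207}{1163549} \approx 1.4874 \cdot 10^{6}$)
$b{\left(1139,1169 \right)} - n = 1139 - \frac{1730653474207}{1163549} = - \frac{1729328191896}{1163549}$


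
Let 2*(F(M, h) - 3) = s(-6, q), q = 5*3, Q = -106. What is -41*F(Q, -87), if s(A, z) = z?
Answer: -861/2 ≈ -430.50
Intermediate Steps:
q = 15
F(M, h) = 21/2 (F(M, h) = 3 + (½)*15 = 3 + 15/2 = 21/2)
-41*F(Q, -87) = -41*21/2 = -861/2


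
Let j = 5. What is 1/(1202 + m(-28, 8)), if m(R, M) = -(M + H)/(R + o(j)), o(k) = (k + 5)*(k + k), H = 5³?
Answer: 72/86411 ≈ 0.00083323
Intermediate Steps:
H = 125
o(k) = 2*k*(5 + k) (o(k) = (5 + k)*(2*k) = 2*k*(5 + k))
m(R, M) = -(125 + M)/(100 + R) (m(R, M) = -(M + 125)/(R + 2*5*(5 + 5)) = -(125 + M)/(R + 2*5*10) = -(125 + M)/(R + 100) = -(125 + M)/(100 + R))
1/(1202 + m(-28, 8)) = 1/(1202 + (-125 - 1*8)/(100 - 28)) = 1/(1202 + (-125 - 8)/72) = 1/(1202 + (1/72)*(-133)) = 1/(1202 - 133/72) = 1/(86411/72) = 72/86411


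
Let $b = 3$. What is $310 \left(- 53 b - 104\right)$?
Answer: $-81530$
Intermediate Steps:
$310 \left(- 53 b - 104\right) = 310 \left(\left(-53\right) 3 - 104\right) = 310 \left(-159 - 104\right) = 310 \left(-263\right) = -81530$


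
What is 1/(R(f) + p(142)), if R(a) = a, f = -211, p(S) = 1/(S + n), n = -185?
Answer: -43/9074 ≈ -0.0047388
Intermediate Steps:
p(S) = 1/(-185 + S) (p(S) = 1/(S - 185) = 1/(-185 + S))
1/(R(f) + p(142)) = 1/(-211 + 1/(-185 + 142)) = 1/(-211 + 1/(-43)) = 1/(-211 - 1/43) = 1/(-9074/43) = -43/9074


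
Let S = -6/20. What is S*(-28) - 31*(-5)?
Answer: 817/5 ≈ 163.40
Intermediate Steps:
S = -3/10 (S = -6*1/20 = -3/10 ≈ -0.30000)
S*(-28) - 31*(-5) = -3/10*(-28) - 31*(-5) = 42/5 + 155 = 817/5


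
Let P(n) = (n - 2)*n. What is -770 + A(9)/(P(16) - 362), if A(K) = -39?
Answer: -35407/46 ≈ -769.72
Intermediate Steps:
P(n) = n*(-2 + n) (P(n) = (-2 + n)*n = n*(-2 + n))
-770 + A(9)/(P(16) - 362) = -770 - 39/(16*(-2 + 16) - 362) = -770 - 39/(16*14 - 362) = -770 - 39/(224 - 362) = -770 - 39/(-138) = -770 - 1/138*(-39) = -770 + 13/46 = -35407/46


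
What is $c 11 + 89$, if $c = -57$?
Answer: $-538$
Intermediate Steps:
$c 11 + 89 = \left(-57\right) 11 + 89 = -627 + 89 = -538$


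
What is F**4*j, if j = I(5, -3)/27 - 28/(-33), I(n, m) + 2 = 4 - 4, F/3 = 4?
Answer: 176640/11 ≈ 16058.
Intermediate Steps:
F = 12 (F = 3*4 = 12)
I(n, m) = -2 (I(n, m) = -2 + (4 - 4) = -2 + 0 = -2)
j = 230/297 (j = -2/27 - 28/(-33) = -2*1/27 - 28*(-1/33) = -2/27 + 28/33 = 230/297 ≈ 0.77441)
F**4*j = 12**4*(230/297) = 20736*(230/297) = 176640/11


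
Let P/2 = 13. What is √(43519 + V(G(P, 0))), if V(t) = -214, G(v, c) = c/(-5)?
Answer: √43305 ≈ 208.10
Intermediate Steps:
P = 26 (P = 2*13 = 26)
G(v, c) = -c/5 (G(v, c) = c*(-⅕) = -c/5)
√(43519 + V(G(P, 0))) = √(43519 - 214) = √43305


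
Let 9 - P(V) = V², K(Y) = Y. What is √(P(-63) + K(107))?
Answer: I*√3853 ≈ 62.073*I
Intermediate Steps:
P(V) = 9 - V²
√(P(-63) + K(107)) = √((9 - 1*(-63)²) + 107) = √((9 - 1*3969) + 107) = √((9 - 3969) + 107) = √(-3960 + 107) = √(-3853) = I*√3853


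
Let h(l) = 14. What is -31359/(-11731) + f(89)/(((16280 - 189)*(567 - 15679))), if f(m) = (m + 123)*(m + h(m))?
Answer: 1906305953953/713148582338 ≈ 2.6731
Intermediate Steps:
f(m) = (14 + m)*(123 + m) (f(m) = (m + 123)*(m + 14) = (123 + m)*(14 + m) = (14 + m)*(123 + m))
-31359/(-11731) + f(89)/(((16280 - 189)*(567 - 15679))) = -31359/(-11731) + (1722 + 89² + 137*89)/(((16280 - 189)*(567 - 15679))) = -31359*(-1/11731) + (1722 + 7921 + 12193)/((16091*(-15112))) = 31359/11731 + 21836/(-243167192) = 31359/11731 + 21836*(-1/243167192) = 31359/11731 - 5459/60791798 = 1906305953953/713148582338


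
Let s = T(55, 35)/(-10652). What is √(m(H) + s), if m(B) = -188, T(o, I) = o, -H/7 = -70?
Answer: I*√5333006353/5326 ≈ 13.712*I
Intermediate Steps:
H = 490 (H = -7*(-70) = 490)
s = -55/10652 (s = 55/(-10652) = 55*(-1/10652) = -55/10652 ≈ -0.0051633)
√(m(H) + s) = √(-188 - 55/10652) = √(-2002631/10652) = I*√5333006353/5326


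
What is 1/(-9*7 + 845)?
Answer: 1/782 ≈ 0.0012788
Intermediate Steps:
1/(-9*7 + 845) = 1/(-63 + 845) = 1/782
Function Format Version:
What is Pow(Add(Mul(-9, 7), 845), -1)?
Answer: Rational(1, 782) ≈ 0.0012788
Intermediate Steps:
Pow(Add(Mul(-9, 7), 845), -1) = Pow(Add(-63, 845), -1) = Pow(782, -1) = Rational(1, 782)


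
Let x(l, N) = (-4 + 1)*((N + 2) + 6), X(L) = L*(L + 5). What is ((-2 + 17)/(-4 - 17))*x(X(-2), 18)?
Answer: 390/7 ≈ 55.714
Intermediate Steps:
X(L) = L*(5 + L)
x(l, N) = -24 - 3*N (x(l, N) = -3*((2 + N) + 6) = -3*(8 + N) = -24 - 3*N)
((-2 + 17)/(-4 - 17))*x(X(-2), 18) = ((-2 + 17)/(-4 - 17))*(-24 - 3*18) = (15/(-21))*(-24 - 54) = -1/21*15*(-78) = -5/7*(-78) = 390/7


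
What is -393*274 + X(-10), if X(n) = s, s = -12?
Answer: -107694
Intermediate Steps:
X(n) = -12
-393*274 + X(-10) = -393*274 - 12 = -107682 - 12 = -107694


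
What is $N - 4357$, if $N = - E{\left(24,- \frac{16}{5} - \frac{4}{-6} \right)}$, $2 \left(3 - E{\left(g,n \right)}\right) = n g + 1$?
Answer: $- \frac{43899}{10} \approx -4389.9$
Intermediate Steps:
$E{\left(g,n \right)} = \frac{5}{2} - \frac{g n}{2}$ ($E{\left(g,n \right)} = 3 - \frac{n g + 1}{2} = 3 - \frac{g n + 1}{2} = 3 - \frac{1 + g n}{2} = 3 - \left(\frac{1}{2} + \frac{g n}{2}\right) = \frac{5}{2} - \frac{g n}{2}$)
$N = - \frac{329}{10}$ ($N = - (\frac{5}{2} - 12 \left(- \frac{16}{5} - \frac{4}{-6}\right)) = - (\frac{5}{2} - 12 \left(\left(-16\right) \frac{1}{5} - - \frac{2}{3}\right)) = - (\frac{5}{2} - 12 \left(- \frac{16}{5} + \frac{2}{3}\right)) = - (\frac{5}{2} - 12 \left(- \frac{38}{15}\right)) = - (\frac{5}{2} + \frac{152}{5}) = \left(-1\right) \frac{329}{10} = - \frac{329}{10} \approx -32.9$)
$N - 4357 = - \frac{329}{10} - 4357 = - \frac{43899}{10}$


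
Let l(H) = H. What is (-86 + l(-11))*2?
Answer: -194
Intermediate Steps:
(-86 + l(-11))*2 = (-86 - 11)*2 = -97*2 = -194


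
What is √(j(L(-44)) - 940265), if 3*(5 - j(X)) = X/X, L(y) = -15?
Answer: I*√8462343/3 ≈ 969.67*I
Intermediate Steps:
j(X) = 14/3 (j(X) = 5 - X/(3*X) = 5 - ⅓*1 = 5 - ⅓ = 14/3)
√(j(L(-44)) - 940265) = √(14/3 - 940265) = √(-2820781/3) = I*√8462343/3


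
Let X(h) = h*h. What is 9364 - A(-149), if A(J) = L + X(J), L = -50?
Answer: -12787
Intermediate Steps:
X(h) = h**2
A(J) = -50 + J**2
9364 - A(-149) = 9364 - (-50 + (-149)**2) = 9364 - (-50 + 22201) = 9364 - 1*22151 = 9364 - 22151 = -12787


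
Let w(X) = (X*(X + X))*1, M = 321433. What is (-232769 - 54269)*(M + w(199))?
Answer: -114997469130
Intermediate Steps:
w(X) = 2*X² (w(X) = (X*(2*X))*1 = (2*X²)*1 = 2*X²)
(-232769 - 54269)*(M + w(199)) = (-232769 - 54269)*(321433 + 2*199²) = -287038*(321433 + 2*39601) = -287038*(321433 + 79202) = -287038*400635 = -114997469130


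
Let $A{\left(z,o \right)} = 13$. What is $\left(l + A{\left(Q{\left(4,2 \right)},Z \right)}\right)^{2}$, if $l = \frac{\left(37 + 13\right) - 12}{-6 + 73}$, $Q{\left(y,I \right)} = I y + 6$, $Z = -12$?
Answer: $\frac{826281}{4489} \approx 184.07$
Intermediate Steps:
$Q{\left(y,I \right)} = 6 + I y$
$l = \frac{38}{67}$ ($l = \frac{50 - 12}{67} = 38 \cdot \frac{1}{67} = \frac{38}{67} \approx 0.56716$)
$\left(l + A{\left(Q{\left(4,2 \right)},Z \right)}\right)^{2} = \left(\frac{38}{67} + 13\right)^{2} = \left(\frac{909}{67}\right)^{2} = \frac{826281}{4489}$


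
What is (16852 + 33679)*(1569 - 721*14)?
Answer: -430776775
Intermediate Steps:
(16852 + 33679)*(1569 - 721*14) = 50531*(1569 - 10094) = 50531*(-8525) = -430776775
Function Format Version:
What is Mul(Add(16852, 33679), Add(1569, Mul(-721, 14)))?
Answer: -430776775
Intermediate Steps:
Mul(Add(16852, 33679), Add(1569, Mul(-721, 14))) = Mul(50531, Add(1569, -10094)) = Mul(50531, -8525) = -430776775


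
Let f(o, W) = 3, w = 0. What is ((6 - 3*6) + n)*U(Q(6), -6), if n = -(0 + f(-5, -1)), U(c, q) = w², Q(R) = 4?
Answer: 0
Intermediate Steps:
U(c, q) = 0 (U(c, q) = 0² = 0)
n = -3 (n = -(0 + 3) = -1*3 = -3)
((6 - 3*6) + n)*U(Q(6), -6) = ((6 - 3*6) - 3)*0 = ((6 - 18) - 3)*0 = (-12 - 3)*0 = -15*0 = 0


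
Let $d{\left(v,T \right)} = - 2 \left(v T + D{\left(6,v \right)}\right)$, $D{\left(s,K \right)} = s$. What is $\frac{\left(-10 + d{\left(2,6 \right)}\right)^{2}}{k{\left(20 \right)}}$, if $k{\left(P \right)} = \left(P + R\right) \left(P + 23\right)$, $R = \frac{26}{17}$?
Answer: $\frac{17986}{7869} \approx 2.2857$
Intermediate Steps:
$R = \frac{26}{17}$ ($R = 26 \cdot \frac{1}{17} = \frac{26}{17} \approx 1.5294$)
$k{\left(P \right)} = \left(23 + P\right) \left(\frac{26}{17} + P\right)$ ($k{\left(P \right)} = \left(P + \frac{26}{17}\right) \left(P + 23\right) = \left(\frac{26}{17} + P\right) \left(23 + P\right) = \left(23 + P\right) \left(\frac{26}{17} + P\right)$)
$d{\left(v,T \right)} = -12 - 2 T v$ ($d{\left(v,T \right)} = - 2 \left(v T + 6\right) = - 2 \left(T v + 6\right) = - 2 \left(6 + T v\right) = -12 - 2 T v$)
$\frac{\left(-10 + d{\left(2,6 \right)}\right)^{2}}{k{\left(20 \right)}} = \frac{\left(-10 - \left(12 + 12 \cdot 2\right)\right)^{2}}{\frac{598}{17} + 20^{2} + \frac{417}{17} \cdot 20} = \frac{\left(-10 - 36\right)^{2}}{\frac{598}{17} + 400 + \frac{8340}{17}} = \frac{\left(-10 - 36\right)^{2}}{\frac{15738}{17}} = \left(-46\right)^{2} \cdot \frac{17}{15738} = 2116 \cdot \frac{17}{15738} = \frac{17986}{7869}$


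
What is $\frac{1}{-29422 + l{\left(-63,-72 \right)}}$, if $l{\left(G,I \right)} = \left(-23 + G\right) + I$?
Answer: $- \frac{1}{29580} \approx -3.3807 \cdot 10^{-5}$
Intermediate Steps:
$l{\left(G,I \right)} = -23 + G + I$
$\frac{1}{-29422 + l{\left(-63,-72 \right)}} = \frac{1}{-29422 - 158} = \frac{1}{-29580} = - \frac{1}{29580}$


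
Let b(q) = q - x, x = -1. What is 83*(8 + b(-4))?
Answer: 415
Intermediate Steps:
b(q) = 1 + q (b(q) = q - 1*(-1) = q + 1 = 1 + q)
83*(8 + b(-4)) = 83*(8 + (1 - 4)) = 83*(8 - 3) = 83*5 = 415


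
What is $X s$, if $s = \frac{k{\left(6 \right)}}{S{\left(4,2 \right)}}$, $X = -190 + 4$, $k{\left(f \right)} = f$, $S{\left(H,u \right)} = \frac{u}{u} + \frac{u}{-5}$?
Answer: $-1860$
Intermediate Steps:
$S{\left(H,u \right)} = 1 - \frac{u}{5}$ ($S{\left(H,u \right)} = 1 + u \left(- \frac{1}{5}\right) = 1 - \frac{u}{5}$)
$X = -186$
$s = 10$ ($s = \frac{6}{1 - \frac{2}{5}} = \frac{6}{\frac{3}{5}} = 6 \cdot \frac{5}{3} = 10$)
$X s = \left(-186\right) 10 = -1860$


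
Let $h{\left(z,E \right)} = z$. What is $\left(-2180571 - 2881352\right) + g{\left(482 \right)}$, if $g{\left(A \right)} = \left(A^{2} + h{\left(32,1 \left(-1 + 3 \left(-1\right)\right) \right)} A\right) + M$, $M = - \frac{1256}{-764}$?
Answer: $- \frac{919507111}{191} \approx -4.8142 \cdot 10^{6}$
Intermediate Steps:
$M = \frac{314}{191}$ ($M = \left(-1256\right) \left(- \frac{1}{764}\right) = \frac{314}{191} \approx 1.644$)
$g{\left(A \right)} = \frac{314}{191} + A^{2} + 32 A$ ($g{\left(A \right)} = \left(A^{2} + 32 A\right) + \frac{314}{191} = \frac{314}{191} + A^{2} + 32 A$)
$\left(-2180571 - 2881352\right) + g{\left(482 \right)} = \left(-2180571 - 2881352\right) + \left(\frac{314}{191} + 482^{2} + 32 \cdot 482\right) = -5061923 + \left(\frac{314}{191} + 232324 + 15424\right) = -5061923 + \frac{47320182}{191} = - \frac{919507111}{191}$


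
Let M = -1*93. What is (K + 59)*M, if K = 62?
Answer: -11253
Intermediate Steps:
M = -93
(K + 59)*M = (62 + 59)*(-93) = 121*(-93) = -11253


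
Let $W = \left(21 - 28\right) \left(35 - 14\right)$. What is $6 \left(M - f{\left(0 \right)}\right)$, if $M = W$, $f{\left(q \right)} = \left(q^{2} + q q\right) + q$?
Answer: $-882$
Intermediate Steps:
$f{\left(q \right)} = q + 2 q^{2}$ ($f{\left(q \right)} = \left(q^{2} + q^{2}\right) + q = 2 q^{2} + q = q + 2 q^{2}$)
$W = -147$ ($W = \left(-7\right) 21 = -147$)
$M = -147$
$6 \left(M - f{\left(0 \right)}\right) = 6 \left(-147 - 0 \left(1 + 2 \cdot 0\right)\right) = 6 \left(-147 - 0 \left(1 + 0\right)\right) = 6 \left(-147 - 0 \cdot 1\right) = 6 \left(-147 - 0\right) = 6 \left(-147 + 0\right) = 6 \left(-147\right) = -882$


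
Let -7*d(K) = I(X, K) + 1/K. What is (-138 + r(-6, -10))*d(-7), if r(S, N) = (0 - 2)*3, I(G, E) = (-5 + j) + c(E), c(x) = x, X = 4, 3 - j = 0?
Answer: -9216/49 ≈ -188.08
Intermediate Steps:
j = 3 (j = 3 - 1*0 = 3 + 0 = 3)
I(G, E) = -2 + E (I(G, E) = (-5 + 3) + E = -2 + E)
d(K) = 2/7 - K/7 - 1/(7*K) (d(K) = -((-2 + K) + 1/K)/7 = -(-2 + K + 1/K)/7 = 2/7 - K/7 - 1/(7*K))
r(S, N) = -6 (r(S, N) = -2*3 = -6)
(-138 + r(-6, -10))*d(-7) = (-138 - 6)*((⅐)*(-1 - 1*(-7)*(-2 - 7))/(-7)) = -144*(-1)*(-1 - 1*(-7)*(-9))/(7*7) = -144*(-1)*(-1 - 63)/(7*7) = -144*(-1)*(-64)/(7*7) = -144*64/49 = -9216/49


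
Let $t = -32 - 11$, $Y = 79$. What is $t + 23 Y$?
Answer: $1774$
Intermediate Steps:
$t = -43$ ($t = -32 - 11 = -43$)
$t + 23 Y = -43 + 23 \cdot 79 = -43 + 1817 = 1774$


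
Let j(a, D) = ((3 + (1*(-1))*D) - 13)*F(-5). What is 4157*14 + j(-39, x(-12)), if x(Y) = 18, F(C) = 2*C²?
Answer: 56798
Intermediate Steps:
j(a, D) = -500 - 50*D (j(a, D) = ((3 + (1*(-1))*D) - 13)*(2*(-5)²) = ((3 - D) - 13)*(2*25) = (-10 - D)*50 = -500 - 50*D)
4157*14 + j(-39, x(-12)) = 4157*14 + (-500 - 50*18) = 58198 + (-500 - 900) = 58198 - 1400 = 56798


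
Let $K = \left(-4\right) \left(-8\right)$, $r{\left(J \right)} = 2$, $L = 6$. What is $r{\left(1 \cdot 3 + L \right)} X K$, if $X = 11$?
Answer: $704$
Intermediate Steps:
$K = 32$
$r{\left(1 \cdot 3 + L \right)} X K = 2 \cdot 11 \cdot 32 = 22 \cdot 32 = 704$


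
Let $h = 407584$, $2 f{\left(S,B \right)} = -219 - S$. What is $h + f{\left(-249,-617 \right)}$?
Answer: $407599$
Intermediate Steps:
$f{\left(S,B \right)} = - \frac{219}{2} - \frac{S}{2}$ ($f{\left(S,B \right)} = \frac{-219 - S}{2} = - \frac{219}{2} - \frac{S}{2}$)
$h + f{\left(-249,-617 \right)} = 407584 - -15 = 407584 + \left(- \frac{219}{2} + \frac{249}{2}\right) = 407584 + 15 = 407599$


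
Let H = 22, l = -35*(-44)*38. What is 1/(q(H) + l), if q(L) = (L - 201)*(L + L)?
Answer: 1/50644 ≈ 1.9746e-5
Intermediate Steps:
l = 58520 (l = 1540*38 = 58520)
q(L) = 2*L*(-201 + L) (q(L) = (-201 + L)*(2*L) = 2*L*(-201 + L))
1/(q(H) + l) = 1/(2*22*(-201 + 22) + 58520) = 1/(2*22*(-179) + 58520) = 1/(-7876 + 58520) = 1/50644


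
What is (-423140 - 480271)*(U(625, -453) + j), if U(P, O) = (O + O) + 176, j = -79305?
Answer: 72304499385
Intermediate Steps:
U(P, O) = 176 + 2*O (U(P, O) = 2*O + 176 = 176 + 2*O)
(-423140 - 480271)*(U(625, -453) + j) = (-423140 - 480271)*((176 + 2*(-453)) - 79305) = -903411*((176 - 906) - 79305) = -903411*(-730 - 79305) = -903411*(-80035) = 72304499385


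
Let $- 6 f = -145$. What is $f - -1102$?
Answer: $\frac{6757}{6} \approx 1126.2$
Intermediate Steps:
$f = \frac{145}{6}$ ($f = \left(- \frac{1}{6}\right) \left(-145\right) = \frac{145}{6} \approx 24.167$)
$f - -1102 = \frac{145}{6} - -1102 = \frac{145}{6} + 1102 = \frac{6757}{6}$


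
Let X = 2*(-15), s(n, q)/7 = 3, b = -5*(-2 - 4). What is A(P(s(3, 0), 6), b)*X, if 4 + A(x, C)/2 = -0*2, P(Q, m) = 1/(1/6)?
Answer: 240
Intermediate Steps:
b = 30 (b = -5*(-6) = 30)
s(n, q) = 21 (s(n, q) = 7*3 = 21)
P(Q, m) = 6 (P(Q, m) = 1/(1/6) = 6)
A(x, C) = -8 (A(x, C) = -8 + 2*(-0*2) = -8 + 2*(-1*0) = -8 + 2*0 = -8 + 0 = -8)
X = -30
A(P(s(3, 0), 6), b)*X = -8*(-30) = 240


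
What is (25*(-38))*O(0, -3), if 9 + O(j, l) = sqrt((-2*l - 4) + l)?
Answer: 8550 - 950*I ≈ 8550.0 - 950.0*I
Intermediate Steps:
O(j, l) = -9 + sqrt(-4 - l) (O(j, l) = -9 + sqrt((-2*l - 4) + l) = -9 + sqrt((-4 - 2*l) + l) = -9 + sqrt(-4 - l))
(25*(-38))*O(0, -3) = (25*(-38))*(-9 + sqrt(-4 - 1*(-3))) = -950*(-9 + sqrt(-4 + 3)) = -950*(-9 + sqrt(-1)) = -950*(-9 + I) = 8550 - 950*I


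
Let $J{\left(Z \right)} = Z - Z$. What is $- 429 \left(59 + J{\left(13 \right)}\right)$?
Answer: $-25311$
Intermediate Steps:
$J{\left(Z \right)} = 0$
$- 429 \left(59 + J{\left(13 \right)}\right) = - 429 \left(59 + 0\right) = \left(-429\right) 59 = -25311$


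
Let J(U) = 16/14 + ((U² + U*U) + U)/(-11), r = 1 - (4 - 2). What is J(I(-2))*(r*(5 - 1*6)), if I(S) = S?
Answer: 46/77 ≈ 0.59740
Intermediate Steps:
r = -1 (r = 1 - 1*2 = 1 - 2 = -1)
J(U) = 8/7 - 2*U²/11 - U/11 (J(U) = 16*(1/14) + ((U² + U²) + U)*(-1/11) = 8/7 + (2*U² + U)*(-1/11) = 8/7 + (U + 2*U²)*(-1/11) = 8/7 + (-2*U²/11 - U/11) = 8/7 - 2*U²/11 - U/11)
J(I(-2))*(r*(5 - 1*6)) = (8/7 - 2/11*(-2)² - 1/11*(-2))*(-(5 - 1*6)) = (8/7 - 2/11*4 + 2/11)*(-(5 - 6)) = (8/7 - 8/11 + 2/11)*(-1*(-1)) = (46/77)*1 = 46/77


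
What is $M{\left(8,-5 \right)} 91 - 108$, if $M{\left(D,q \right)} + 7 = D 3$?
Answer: $1439$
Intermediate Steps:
$M{\left(D,q \right)} = -7 + 3 D$ ($M{\left(D,q \right)} = -7 + D 3 = -7 + 3 D$)
$M{\left(8,-5 \right)} 91 - 108 = \left(-7 + 3 \cdot 8\right) 91 - 108 = \left(-7 + 24\right) 91 - 108 = 17 \cdot 91 - 108 = 1547 - 108 = 1439$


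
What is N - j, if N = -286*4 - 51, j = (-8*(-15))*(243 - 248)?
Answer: -595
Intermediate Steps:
j = -600 (j = 120*(-5) = -600)
N = -1195 (N = -1144 - 51 = -1195)
N - j = -1195 - 1*(-600) = -1195 + 600 = -595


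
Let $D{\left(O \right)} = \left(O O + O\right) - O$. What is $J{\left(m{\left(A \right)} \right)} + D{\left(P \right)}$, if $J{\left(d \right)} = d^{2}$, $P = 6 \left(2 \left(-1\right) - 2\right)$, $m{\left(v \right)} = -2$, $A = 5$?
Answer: $580$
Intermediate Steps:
$P = -24$ ($P = 6 \left(-2 - 2\right) = 6 \left(-4\right) = -24$)
$D{\left(O \right)} = O^{2}$ ($D{\left(O \right)} = \left(O^{2} + O\right) - O = \left(O + O^{2}\right) - O = O^{2}$)
$J{\left(m{\left(A \right)} \right)} + D{\left(P \right)} = \left(-2\right)^{2} + \left(-24\right)^{2} = 4 + 576 = 580$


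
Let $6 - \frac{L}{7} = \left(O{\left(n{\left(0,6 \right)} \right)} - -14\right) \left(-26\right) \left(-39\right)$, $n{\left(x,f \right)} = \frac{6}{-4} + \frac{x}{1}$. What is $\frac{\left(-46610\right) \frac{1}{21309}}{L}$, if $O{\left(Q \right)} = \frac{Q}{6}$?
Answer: $\frac{93220}{4157620299} \approx 2.2421 \cdot 10^{-5}$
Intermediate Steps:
$n{\left(x,f \right)} = - \frac{3}{2} + x$ ($n{\left(x,f \right)} = 6 \left(- \frac{1}{4}\right) + x 1 = - \frac{3}{2} + x$)
$O{\left(Q \right)} = \frac{Q}{6}$ ($O{\left(Q \right)} = Q \frac{1}{6} = \frac{Q}{6}$)
$L = - \frac{195111}{2}$ ($L = 42 - 7 \left(\frac{- \frac{3}{2} + 0}{6} - -14\right) \left(-26\right) \left(-39\right) = 42 - 7 \left(\frac{1}{6} \left(- \frac{3}{2}\right) + 14\right) \left(-26\right) \left(-39\right) = 42 - 7 \left(- \frac{1}{4} + 14\right) \left(-26\right) \left(-39\right) = 42 - 7 \cdot \frac{55}{4} \left(-26\right) \left(-39\right) = 42 - 7 \left(\left(- \frac{715}{2}\right) \left(-39\right)\right) = 42 - \frac{195195}{2} = - \frac{195111}{2} \approx -97556.0$)
$\frac{\left(-46610\right) \frac{1}{21309}}{L} = \frac{\left(-46610\right) \frac{1}{21309}}{- \frac{195111}{2}} = \left(-46610\right) \frac{1}{21309} \left(- \frac{2}{195111}\right) = \left(- \frac{46610}{21309}\right) \left(- \frac{2}{195111}\right) = \frac{93220}{4157620299}$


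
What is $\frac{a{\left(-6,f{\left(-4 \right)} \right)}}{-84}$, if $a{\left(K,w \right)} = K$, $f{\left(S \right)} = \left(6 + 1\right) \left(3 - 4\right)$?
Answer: $\frac{1}{14} \approx 0.071429$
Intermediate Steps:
$f{\left(S \right)} = -7$ ($f{\left(S \right)} = 7 \left(-1\right) = -7$)
$\frac{a{\left(-6,f{\left(-4 \right)} \right)}}{-84} = - \frac{6}{-84} = \left(-6\right) \left(- \frac{1}{84}\right) = \frac{1}{14}$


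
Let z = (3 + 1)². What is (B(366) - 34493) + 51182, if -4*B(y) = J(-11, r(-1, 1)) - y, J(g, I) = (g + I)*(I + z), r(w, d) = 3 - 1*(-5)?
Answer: 33597/2 ≈ 16799.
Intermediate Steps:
r(w, d) = 8 (r(w, d) = 3 + 5 = 8)
z = 16 (z = 4² = 16)
J(g, I) = (16 + I)*(I + g) (J(g, I) = (g + I)*(I + 16) = (I + g)*(16 + I) = (16 + I)*(I + g))
B(y) = 18 + y/4 (B(y) = -((8² + 16*8 + 16*(-11) + 8*(-11)) - y)/4 = -((64 + 128 - 176 - 88) - y)/4 = -(-72 - y)/4 = 18 + y/4)
(B(366) - 34493) + 51182 = ((18 + (¼)*366) - 34493) + 51182 = ((18 + 183/2) - 34493) + 51182 = (219/2 - 34493) + 51182 = -68767/2 + 51182 = 33597/2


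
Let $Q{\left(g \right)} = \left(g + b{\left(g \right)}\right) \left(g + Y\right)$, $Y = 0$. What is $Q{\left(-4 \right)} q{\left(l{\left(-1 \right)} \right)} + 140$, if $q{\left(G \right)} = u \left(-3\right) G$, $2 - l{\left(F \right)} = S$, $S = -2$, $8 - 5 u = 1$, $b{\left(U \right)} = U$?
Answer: $- \frac{1988}{5} \approx -397.6$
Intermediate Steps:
$u = \frac{7}{5}$ ($u = \frac{8}{5} - \frac{1}{5} = \frac{7}{5} \approx 1.4$)
$Q{\left(g \right)} = 2 g^{2}$ ($Q{\left(g \right)} = \left(g + g\right) \left(g + 0\right) = 2 g g = 2 g^{2}$)
$l{\left(F \right)} = 4$ ($l{\left(F \right)} = 2 - -2 = 2 + 2 = 4$)
$q{\left(G \right)} = - \frac{21 G}{5}$ ($q{\left(G \right)} = \frac{7}{5} \left(-3\right) G = - \frac{21 G}{5}$)
$Q{\left(-4 \right)} q{\left(l{\left(-1 \right)} \right)} + 140 = 2 \left(-4\right)^{2} \left(\left(- \frac{21}{5}\right) 4\right) + 140 = 2 \cdot 16 \left(- \frac{84}{5}\right) + 140 = 32 \left(- \frac{84}{5}\right) + 140 = - \frac{2688}{5} + 140 = - \frac{1988}{5}$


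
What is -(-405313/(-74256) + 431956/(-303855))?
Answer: -10120117431/2507006320 ≈ -4.0367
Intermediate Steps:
-(-405313/(-74256) + 431956/(-303855)) = -(-405313*(-1/74256) + 431956*(-1/303855)) = -(405313/74256 - 431956/303855) = -1*10120117431/2507006320 = -10120117431/2507006320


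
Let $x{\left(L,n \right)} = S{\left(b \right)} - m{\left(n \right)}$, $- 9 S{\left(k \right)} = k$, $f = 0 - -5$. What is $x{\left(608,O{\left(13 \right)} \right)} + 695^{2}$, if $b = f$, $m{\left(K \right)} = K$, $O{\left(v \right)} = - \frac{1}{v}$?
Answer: $\frac{56513869}{117} \approx 4.8302 \cdot 10^{5}$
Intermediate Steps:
$f = 5$ ($f = 0 + 5 = 5$)
$b = 5$
$S{\left(k \right)} = - \frac{k}{9}$
$x{\left(L,n \right)} = - \frac{5}{9} - n$ ($x{\left(L,n \right)} = \left(- \frac{1}{9}\right) 5 - n = - \frac{5}{9} - n$)
$x{\left(608,O{\left(13 \right)} \right)} + 695^{2} = \left(- \frac{5}{9} - - \frac{1}{13}\right) + 695^{2} = \left(- \frac{5}{9} - \left(-1\right) \frac{1}{13}\right) + 483025 = \left(- \frac{5}{9} - - \frac{1}{13}\right) + 483025 = \left(- \frac{5}{9} + \frac{1}{13}\right) + 483025 = - \frac{56}{117} + 483025 = \frac{56513869}{117}$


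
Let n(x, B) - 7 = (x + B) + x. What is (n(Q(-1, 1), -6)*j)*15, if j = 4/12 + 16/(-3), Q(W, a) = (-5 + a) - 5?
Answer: 1275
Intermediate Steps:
Q(W, a) = -10 + a
j = -5 (j = 4*(1/12) + 16*(-1/3) = 1/3 - 16/3 = -5)
n(x, B) = 7 + B + 2*x (n(x, B) = 7 + ((x + B) + x) = 7 + ((B + x) + x) = 7 + (B + 2*x) = 7 + B + 2*x)
(n(Q(-1, 1), -6)*j)*15 = ((7 - 6 + 2*(-10 + 1))*(-5))*15 = ((7 - 6 + 2*(-9))*(-5))*15 = ((7 - 6 - 18)*(-5))*15 = -17*(-5)*15 = 85*15 = 1275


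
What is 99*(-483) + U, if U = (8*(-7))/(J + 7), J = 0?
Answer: -47825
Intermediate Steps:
U = -8 (U = (8*(-7))/(0 + 7) = -56/7 = -56*⅐ = -8)
99*(-483) + U = 99*(-483) - 8 = -47817 - 8 = -47825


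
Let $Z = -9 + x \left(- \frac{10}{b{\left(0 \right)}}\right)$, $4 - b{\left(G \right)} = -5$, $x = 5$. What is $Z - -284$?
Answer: $\frac{2425}{9} \approx 269.44$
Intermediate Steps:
$b{\left(G \right)} = 9$ ($b{\left(G \right)} = 4 - -5 = 4 + 5 = 9$)
$Z = - \frac{131}{9}$ ($Z = -9 + 5 \left(- \frac{10}{9}\right) = -9 - \frac{50}{9} = - \frac{131}{9} \approx -14.556$)
$Z - -284 = - \frac{131}{9} - -284 = - \frac{131}{9} + 284 = \frac{2425}{9}$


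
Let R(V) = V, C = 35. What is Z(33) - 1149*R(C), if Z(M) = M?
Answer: -40182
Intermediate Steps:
Z(33) - 1149*R(C) = 33 - 1149*35 = 33 - 40215 = -40182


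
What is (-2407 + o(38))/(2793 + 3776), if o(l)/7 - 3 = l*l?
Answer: 7722/6569 ≈ 1.1755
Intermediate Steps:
o(l) = 21 + 7*l² (o(l) = 21 + 7*(l*l) = 21 + 7*l²)
(-2407 + o(38))/(2793 + 3776) = (-2407 + (21 + 7*38²))/(2793 + 3776) = (-2407 + (21 + 7*1444))/6569 = (-2407 + (21 + 10108))*(1/6569) = (-2407 + 10129)*(1/6569) = 7722*(1/6569) = 7722/6569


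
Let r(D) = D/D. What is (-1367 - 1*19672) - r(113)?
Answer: -21040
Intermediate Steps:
r(D) = 1
(-1367 - 1*19672) - r(113) = (-1367 - 1*19672) - 1*1 = (-1367 - 19672) - 1 = -21039 - 1 = -21040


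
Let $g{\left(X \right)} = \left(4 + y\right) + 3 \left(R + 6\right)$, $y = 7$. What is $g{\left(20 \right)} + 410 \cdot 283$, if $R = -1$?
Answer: $116056$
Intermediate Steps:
$g{\left(X \right)} = 26$ ($g{\left(X \right)} = \left(4 + 7\right) + 3 \left(-1 + 6\right) = 11 + 3 \cdot 5 = 11 + 15 = 26$)
$g{\left(20 \right)} + 410 \cdot 283 = 26 + 410 \cdot 283 = 26 + 116030 = 116056$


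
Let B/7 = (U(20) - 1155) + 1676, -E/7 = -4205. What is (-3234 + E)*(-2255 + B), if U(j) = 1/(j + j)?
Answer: 1459055087/40 ≈ 3.6476e+7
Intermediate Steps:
E = 29435 (E = -7*(-4205) = 29435)
U(j) = 1/(2*j)
B = 145887/40 (B = 7*(((½)/20 - 1155) + 1676) = 7*(((½)*(1/20) - 1155) + 1676) = 7*((1/40 - 1155) + 1676) = 7*(-46199/40 + 1676) = 7*(20841/40) = 145887/40 ≈ 3647.2)
(-3234 + E)*(-2255 + B) = (-3234 + 29435)*(-2255 + 145887/40) = 26201*(55687/40) = 1459055087/40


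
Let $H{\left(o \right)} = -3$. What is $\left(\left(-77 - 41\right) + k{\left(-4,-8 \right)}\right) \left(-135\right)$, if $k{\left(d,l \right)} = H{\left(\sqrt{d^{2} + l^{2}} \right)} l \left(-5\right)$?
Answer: $32130$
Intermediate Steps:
$k{\left(d,l \right)} = 15 l$ ($k{\left(d,l \right)} = - 3 l \left(-5\right) = 15 l$)
$\left(\left(-77 - 41\right) + k{\left(-4,-8 \right)}\right) \left(-135\right) = \left(\left(-77 - 41\right) + 15 \left(-8\right)\right) \left(-135\right) = \left(-118 - 120\right) \left(-135\right) = \left(-238\right) \left(-135\right) = 32130$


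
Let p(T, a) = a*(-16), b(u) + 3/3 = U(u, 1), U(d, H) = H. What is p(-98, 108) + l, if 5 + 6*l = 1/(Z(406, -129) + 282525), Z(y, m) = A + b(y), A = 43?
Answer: -2931077863/1695408 ≈ -1728.8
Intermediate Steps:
b(u) = 0 (b(u) = -1 + 1 = 0)
p(T, a) = -16*a
Z(y, m) = 43 (Z(y, m) = 43 + 0 = 43)
l = -1412839/1695408 (l = -⅚ + 1/(6*(43 + 282525)) = -⅚ + (⅙)/282568 = -⅚ + (⅙)*(1/282568) = -⅚ + 1/1695408 = -1412839/1695408 ≈ -0.83333)
p(-98, 108) + l = -16*108 - 1412839/1695408 = -1728 - 1412839/1695408 = -2931077863/1695408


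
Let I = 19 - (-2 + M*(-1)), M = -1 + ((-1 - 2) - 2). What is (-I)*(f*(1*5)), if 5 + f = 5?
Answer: 0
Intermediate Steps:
f = 0 (f = -5 + 5 = 0)
M = -6 (M = -1 + (-3 - 2) = -1 - 5 = -6)
I = 15 (I = 19 - (-2 - 6*(-1)) = 19 - (-2 + 6) = 19 - 1*4 = 19 - 4 = 15)
(-I)*(f*(1*5)) = (-1*15)*(0*(1*5)) = -0*5 = -15*0 = 0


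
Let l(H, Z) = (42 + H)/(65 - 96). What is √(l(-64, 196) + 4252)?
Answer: √4086854/31 ≈ 65.213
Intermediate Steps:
l(H, Z) = -42/31 - H/31 (l(H, Z) = (42 + H)/(-31) = (42 + H)*(-1/31) = -42/31 - H/31)
√(l(-64, 196) + 4252) = √((-42/31 - 1/31*(-64)) + 4252) = √((-42/31 + 64/31) + 4252) = √(22/31 + 4252) = √(131834/31) = √4086854/31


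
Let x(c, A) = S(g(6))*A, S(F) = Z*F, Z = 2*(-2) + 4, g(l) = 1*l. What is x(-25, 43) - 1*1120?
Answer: -1120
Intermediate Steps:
g(l) = l
Z = 0 (Z = -4 + 4 = 0)
S(F) = 0 (S(F) = 0*F = 0)
x(c, A) = 0 (x(c, A) = 0*A = 0)
x(-25, 43) - 1*1120 = 0 - 1*1120 = 0 - 1120 = -1120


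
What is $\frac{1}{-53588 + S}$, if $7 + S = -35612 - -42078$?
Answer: $- \frac{1}{47129} \approx -2.1218 \cdot 10^{-5}$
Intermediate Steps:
$S = 6459$ ($S = -7 - -6466 = -7 + \left(-35612 + 42078\right) = -7 + 6466 = 6459$)
$\frac{1}{-53588 + S} = \frac{1}{-53588 + 6459} = \frac{1}{-47129} = - \frac{1}{47129}$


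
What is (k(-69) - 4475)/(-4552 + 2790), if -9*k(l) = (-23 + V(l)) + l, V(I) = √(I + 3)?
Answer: 40183/15858 + I*√66/15858 ≈ 2.5339 + 0.0005123*I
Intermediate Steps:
V(I) = √(3 + I)
k(l) = 23/9 - l/9 - √(3 + l)/9 (k(l) = -((-23 + √(3 + l)) + l)/9 = -(-23 + l + √(3 + l))/9 = 23/9 - l/9 - √(3 + l)/9)
(k(-69) - 4475)/(-4552 + 2790) = ((23/9 - ⅑*(-69) - √(3 - 69)/9) - 4475)/(-4552 + 2790) = ((23/9 + 23/3 - I*√66/9) - 4475)/(-1762) = ((23/9 + 23/3 - I*√66/9) - 4475)*(-1/1762) = ((92/9 - I*√66/9) - 4475)*(-1/1762) = (-40183/9 - I*√66/9)*(-1/1762) = 40183/15858 + I*√66/15858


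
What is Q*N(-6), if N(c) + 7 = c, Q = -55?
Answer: 715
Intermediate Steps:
N(c) = -7 + c
Q*N(-6) = -55*(-7 - 6) = -55*(-13) = 715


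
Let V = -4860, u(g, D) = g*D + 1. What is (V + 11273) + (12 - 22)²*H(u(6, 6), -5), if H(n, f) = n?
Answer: 10113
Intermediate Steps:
u(g, D) = 1 + D*g (u(g, D) = D*g + 1 = 1 + D*g)
(V + 11273) + (12 - 22)²*H(u(6, 6), -5) = (-4860 + 11273) + (12 - 22)²*(1 + 6*6) = 6413 + (-10)²*(1 + 36) = 6413 + 100*37 = 6413 + 3700 = 10113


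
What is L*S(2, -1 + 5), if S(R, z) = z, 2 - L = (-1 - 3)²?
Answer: -56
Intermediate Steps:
L = -14 (L = 2 - (-1 - 3)² = 2 - 1*(-4)² = 2 - 1*16 = 2 - 16 = -14)
L*S(2, -1 + 5) = -14*(-1 + 5) = -14*4 = -56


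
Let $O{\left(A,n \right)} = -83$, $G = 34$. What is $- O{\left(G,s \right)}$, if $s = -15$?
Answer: $83$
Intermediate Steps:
$- O{\left(G,s \right)} = \left(-1\right) \left(-83\right) = 83$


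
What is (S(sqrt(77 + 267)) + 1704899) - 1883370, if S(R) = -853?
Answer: -179324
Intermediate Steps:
(S(sqrt(77 + 267)) + 1704899) - 1883370 = (-853 + 1704899) - 1883370 = 1704046 - 1883370 = -179324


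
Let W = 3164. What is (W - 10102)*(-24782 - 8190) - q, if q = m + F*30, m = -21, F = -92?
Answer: 228762517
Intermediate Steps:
q = -2781 (q = -21 - 92*30 = -21 - 2760 = -2781)
(W - 10102)*(-24782 - 8190) - q = (3164 - 10102)*(-24782 - 8190) - 1*(-2781) = -6938*(-32972) + 2781 = 228759736 + 2781 = 228762517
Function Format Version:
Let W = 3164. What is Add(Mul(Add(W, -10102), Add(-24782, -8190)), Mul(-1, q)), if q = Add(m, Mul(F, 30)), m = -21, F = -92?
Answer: 228762517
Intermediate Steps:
q = -2781 (q = Add(-21, Mul(-92, 30)) = Add(-21, -2760) = -2781)
Add(Mul(Add(W, -10102), Add(-24782, -8190)), Mul(-1, q)) = Add(Mul(Add(3164, -10102), Add(-24782, -8190)), Mul(-1, -2781)) = Add(Mul(-6938, -32972), 2781) = Add(228759736, 2781) = 228762517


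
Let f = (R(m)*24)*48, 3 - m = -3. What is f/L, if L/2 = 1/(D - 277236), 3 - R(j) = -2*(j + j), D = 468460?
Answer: 2973915648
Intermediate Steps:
m = 6 (m = 3 - 1*(-3) = 3 + 3 = 6)
R(j) = 3 + 4*j (R(j) = 3 - (-2)*(j + j) = 3 - (-2)*2*j = 3 - (-4)*j = 3 + 4*j)
f = 31104 (f = ((3 + 4*6)*24)*48 = ((3 + 24)*24)*48 = (27*24)*48 = 648*48 = 31104)
L = 1/95612 (L = 2/(468460 - 277236) = 2/191224 = 2*(1/191224) = 1/95612 ≈ 1.0459e-5)
f/L = 31104/(1/95612) = 31104*95612 = 2973915648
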